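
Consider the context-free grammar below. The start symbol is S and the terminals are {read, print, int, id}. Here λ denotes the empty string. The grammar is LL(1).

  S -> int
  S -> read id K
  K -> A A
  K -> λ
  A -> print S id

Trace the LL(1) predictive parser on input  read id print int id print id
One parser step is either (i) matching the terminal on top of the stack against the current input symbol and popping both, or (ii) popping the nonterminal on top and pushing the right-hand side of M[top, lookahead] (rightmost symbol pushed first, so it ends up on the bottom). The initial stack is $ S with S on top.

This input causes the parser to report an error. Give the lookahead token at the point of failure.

id

step 1: stack=$ S  input=read id print int id print id $  — expand S -> read id K
step 2: stack=$ K id read  input=read id print int id print id $  — match read
step 3: stack=$ K id  input=id print int id print id $  — match id
step 4: stack=$ K  input=print int id print id $  — expand K -> A A
step 5: stack=$ A A  input=print int id print id $  — expand A -> print S id
step 6: stack=$ A id S print  input=print int id print id $  — match print
step 7: stack=$ A id S  input=int id print id $  — expand S -> int
step 8: stack=$ A id int  input=int id print id $  — match int
step 9: stack=$ A id  input=id print id $  — match id
step 10: stack=$ A  input=print id $  — expand A -> print S id
step 11: stack=$ id S print  input=print id $  — match print
step 12: stack=$ id S  input=id $  — error: M[S, id] is empty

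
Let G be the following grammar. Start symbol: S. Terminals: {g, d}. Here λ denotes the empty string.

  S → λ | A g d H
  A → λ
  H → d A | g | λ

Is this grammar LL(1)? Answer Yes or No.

FIRST(S) = {λ, g}
FIRST(A) = {λ}
FIRST(H) = {λ, d, g}
FOLLOW(S) = {$}
FOLLOW(A) = {$, g}
FOLLOW(H) = {$}
Each cell of M receives at most one production.

Yes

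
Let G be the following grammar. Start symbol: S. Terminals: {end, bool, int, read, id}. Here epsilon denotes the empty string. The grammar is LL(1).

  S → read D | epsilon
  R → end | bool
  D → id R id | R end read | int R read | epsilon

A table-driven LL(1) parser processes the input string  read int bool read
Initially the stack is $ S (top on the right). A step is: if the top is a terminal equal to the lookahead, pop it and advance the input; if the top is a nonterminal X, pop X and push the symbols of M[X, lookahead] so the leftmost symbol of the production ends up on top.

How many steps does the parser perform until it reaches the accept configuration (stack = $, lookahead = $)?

     Stack         Input                 Action
  1  $ S           read int bool read $  expand S → read D
  2  $ D read      read int bool read $  match read
  3  $ D           int bool read $       expand D → int R read
  4  $ read R int  int bool read $       match int
  5  $ read R      bool read $           expand R → bool
  6  $ read bool   bool read $           match bool
  7  $ read        read $                match read
Accept reached after 7 steps.

7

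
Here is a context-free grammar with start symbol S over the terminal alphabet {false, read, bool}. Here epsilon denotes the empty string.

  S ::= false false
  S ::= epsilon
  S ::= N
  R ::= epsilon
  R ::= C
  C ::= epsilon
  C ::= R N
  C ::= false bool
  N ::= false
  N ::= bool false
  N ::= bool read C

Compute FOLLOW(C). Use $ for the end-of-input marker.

FIRST(N) = {bool, false}
FIRST(S) = {epsilon, bool, false}  (via N)
FIRST(R) = {epsilon, bool, false}  (via C)
FIRST(C) = {epsilon, bool, false}  (via R N)
FOLLOW(S) includes $ since S is the start symbol.
FOLLOW(S): S appears on no right-hand side. Thus FOLLOW(S) = {$}.
FOLLOW(R): in C::=R N, R is followed by N with FIRST {bool, false}. Thus FOLLOW(R) = {bool, false}.
FOLLOW(C): in R::=C, the suffix after C is empty, so FOLLOW(C) ⊇ FOLLOW(R) = {bool, false}; in N::=bool read C, the suffix after C is empty, so FOLLOW(C) ⊇ FOLLOW(N) = {$, bool, false}. Thus FOLLOW(C) = {$, bool, false}.
FOLLOW(N): in S::=N, the suffix after N is empty, so FOLLOW(N) ⊇ FOLLOW(S) = {$}; in C::=R N, the suffix after N is empty, so FOLLOW(N) ⊇ FOLLOW(C) = {$, bool, false}. Thus FOLLOW(N) = {$, bool, false}.

{$, bool, false}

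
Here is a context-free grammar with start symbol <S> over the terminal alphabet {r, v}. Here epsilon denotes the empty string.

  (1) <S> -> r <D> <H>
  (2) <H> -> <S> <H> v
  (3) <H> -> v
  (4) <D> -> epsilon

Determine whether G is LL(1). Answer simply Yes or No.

FIRST(<S>) = {r}
FIRST(<H>) = {r, v}
FIRST(<D>) = {epsilon}
FOLLOW(<S>) = {$, r, v}
FOLLOW(<H>) = {$, r, v}
FOLLOW(<D>) = {r, v}
Each cell of M receives at most one production.

Yes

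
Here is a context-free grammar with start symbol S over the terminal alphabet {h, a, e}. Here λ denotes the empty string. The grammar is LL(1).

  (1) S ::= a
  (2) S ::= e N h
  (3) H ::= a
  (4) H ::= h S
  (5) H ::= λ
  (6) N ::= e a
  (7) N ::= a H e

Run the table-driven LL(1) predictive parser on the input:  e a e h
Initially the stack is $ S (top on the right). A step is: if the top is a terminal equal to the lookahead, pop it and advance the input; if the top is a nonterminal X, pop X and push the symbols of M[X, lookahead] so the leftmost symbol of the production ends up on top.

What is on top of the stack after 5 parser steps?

e

     Stack      Input      Action
  1  $ S        e a e h $  expand S ::= e N h
  2  $ h N e    e a e h $  match e
  3  $ h N      a e h $    expand N ::= a H e
  4  $ h e H a  a e h $    match a
  5  $ h e H    e h $      expand H ::= λ
Stack after step 5: $ h e (top = e).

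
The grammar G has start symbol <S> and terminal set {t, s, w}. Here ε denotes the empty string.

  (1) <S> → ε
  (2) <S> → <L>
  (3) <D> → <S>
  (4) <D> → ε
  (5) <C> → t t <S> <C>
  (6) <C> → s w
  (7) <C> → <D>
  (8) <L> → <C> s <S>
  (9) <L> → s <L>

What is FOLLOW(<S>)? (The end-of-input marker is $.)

{$, s, t}

FIRST(<S>): from <S>→ε we get {ε}; from <S>→<L> we get {s, t}. So FIRST(<S>) = {ε, s, t}.
FIRST(<D>): from <D>→<S> we get {ε, s, t}; from <D>→ε we get {ε}. So FIRST(<D>) = {ε, s, t}.
FIRST(<C>): from <C>→t t <S> <C> we get {t}; from <C>→s w we get {s}; from <C>→<D> we get {ε, s, t}. So FIRST(<C>) = {ε, s, t}.
FIRST(<L>): from <L>→<C> s <S> we get {s, t}; from <L>→s <L> we get {s}. So FIRST(<L>) = {s, t}.
FOLLOW(<S>) includes $ since <S> is the start symbol.
FOLLOW(<C>): in <C>→t t <S> <C>, the suffix after <C> is empty (adds nothing new); in <L>→<C> s <S>, <C> is followed by s <S> with FIRST {s}. Thus FOLLOW(<C>) = {s}.
FOLLOW(<D>): in <C>→<D>, the suffix after <D> is empty, so FOLLOW(<D>) ⊇ FOLLOW(<C>) = {s}. Thus FOLLOW(<D>) = {s}.
FOLLOW(<S>): in <D>→<S>, the suffix after <S> is empty, so FOLLOW(<S>) ⊇ FOLLOW(<D>) = {s}; in <C>→t t <S> <C>, <S> is followed by <C> with FIRST {ε, s, t}; in <C>→t t <S> <C>, the suffix after <S> is nullable, so FOLLOW(<S>) ⊇ FOLLOW(<C>) = {s}; in <L>→<C> s <S>, the suffix after <S> is empty, so FOLLOW(<S>) ⊇ FOLLOW(<L>) = {$, s, t}. Thus FOLLOW(<S>) = {$, s, t}.
FOLLOW(<L>): in <S>→<L>, the suffix after <L> is empty, so FOLLOW(<L>) ⊇ FOLLOW(<S>) = {$, s, t}; in <L>→s <L>, the suffix after <L> is empty (adds nothing new). Thus FOLLOW(<L>) = {$, s, t}.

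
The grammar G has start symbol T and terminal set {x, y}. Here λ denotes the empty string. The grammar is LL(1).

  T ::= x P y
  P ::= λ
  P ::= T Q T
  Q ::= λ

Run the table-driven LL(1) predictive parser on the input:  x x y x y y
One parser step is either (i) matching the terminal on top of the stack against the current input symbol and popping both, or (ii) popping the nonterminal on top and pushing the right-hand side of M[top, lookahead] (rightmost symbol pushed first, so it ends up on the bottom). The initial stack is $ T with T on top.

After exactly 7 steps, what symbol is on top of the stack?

Q

step 1: stack=$ T  input=x x y x y y $  — expand T ::= x P y
step 2: stack=$ y P x  input=x x y x y y $  — match x
step 3: stack=$ y P  input=x y x y y $  — expand P ::= T Q T
step 4: stack=$ y T Q T  input=x y x y y $  — expand T ::= x P y
step 5: stack=$ y T Q y P x  input=x y x y y $  — match x
step 6: stack=$ y T Q y P  input=y x y y $  — expand P ::= λ
step 7: stack=$ y T Q y  input=y x y y $  — match y
Stack after step 7: $ y T Q (top = Q).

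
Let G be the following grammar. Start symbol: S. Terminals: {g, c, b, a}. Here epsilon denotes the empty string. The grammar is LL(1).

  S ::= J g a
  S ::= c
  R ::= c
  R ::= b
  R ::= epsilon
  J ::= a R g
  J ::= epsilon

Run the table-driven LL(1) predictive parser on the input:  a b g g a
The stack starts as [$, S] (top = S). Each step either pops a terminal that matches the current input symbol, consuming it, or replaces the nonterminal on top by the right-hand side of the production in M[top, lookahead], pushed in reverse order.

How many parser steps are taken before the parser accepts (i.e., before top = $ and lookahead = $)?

8

step 1: stack=$ S  input=a b g g a $  — expand S ::= J g a
step 2: stack=$ a g J  input=a b g g a $  — expand J ::= a R g
step 3: stack=$ a g g R a  input=a b g g a $  — match a
step 4: stack=$ a g g R  input=b g g a $  — expand R ::= b
step 5: stack=$ a g g b  input=b g g a $  — match b
step 6: stack=$ a g g  input=g g a $  — match g
step 7: stack=$ a g  input=g a $  — match g
step 8: stack=$ a  input=a $  — match a
Accept reached after 8 steps.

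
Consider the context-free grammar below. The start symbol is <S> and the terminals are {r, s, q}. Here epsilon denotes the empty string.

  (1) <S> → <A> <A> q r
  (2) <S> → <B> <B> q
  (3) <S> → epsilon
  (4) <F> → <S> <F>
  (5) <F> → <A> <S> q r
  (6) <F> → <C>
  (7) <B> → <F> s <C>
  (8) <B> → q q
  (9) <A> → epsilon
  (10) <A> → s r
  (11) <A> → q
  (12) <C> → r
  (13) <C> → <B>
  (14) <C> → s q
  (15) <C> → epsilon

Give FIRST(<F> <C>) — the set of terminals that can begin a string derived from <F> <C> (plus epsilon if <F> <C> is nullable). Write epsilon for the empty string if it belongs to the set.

{epsilon, q, r, s}

FIRST(<A>) = {epsilon, q, s}
FIRST(<S>) = {epsilon, q, r, s}  (via <A> <A> q r, <B> <B> q)
FIRST(<F>) = {epsilon, q, r, s}  (via <S> <F>, <A> <S> q r, <C>)
FIRST(<B>) = {q, r, s}  (via <F> s <C>)
FIRST(<C>) = {epsilon, q, r, s}  (via <B>)
FIRST(<F> <C>): take FIRST of each symbol in turn, carrying on past any symbol whose FIRST contains epsilon; result {epsilon, q, r, s}.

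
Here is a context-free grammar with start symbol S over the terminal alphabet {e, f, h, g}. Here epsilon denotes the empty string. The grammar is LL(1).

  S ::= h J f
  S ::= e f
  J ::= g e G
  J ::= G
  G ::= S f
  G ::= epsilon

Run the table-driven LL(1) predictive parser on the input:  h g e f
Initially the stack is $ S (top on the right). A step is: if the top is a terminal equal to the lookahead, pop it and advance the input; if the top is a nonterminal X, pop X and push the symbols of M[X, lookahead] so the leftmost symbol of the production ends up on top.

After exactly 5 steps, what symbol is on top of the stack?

     Stack      Input      Action
  1  $ S        h g e f $  expand S ::= h J f
  2  $ f J h    h g e f $  match h
  3  $ f J      g e f $    expand J ::= g e G
  4  $ f G e g  g e f $    match g
  5  $ f G e    e f $      match e
Stack after step 5: $ f G (top = G).

G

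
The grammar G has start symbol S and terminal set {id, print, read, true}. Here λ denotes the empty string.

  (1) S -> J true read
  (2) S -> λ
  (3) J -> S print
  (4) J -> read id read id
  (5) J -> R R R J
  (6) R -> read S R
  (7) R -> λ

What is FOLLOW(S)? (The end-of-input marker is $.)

FIRST(R) = {λ, read}
FIRST(S) = {λ, print, read}  (via J true read)
FIRST(J) = {print, read}  (via S print, R R R J)
FOLLOW(S) includes $ since S is the start symbol.
FOLLOW(J): in S->J true read, J is followed by true read with FIRST {true}; in J->R R R J, the suffix after J is empty (adds nothing new). Thus FOLLOW(J) = {true}.
FOLLOW(R): in J->R R R J (occurrence 1), R is followed by R R J with FIRST {print, read}; in J->R R R J (occurrence 2), R is followed by R J with FIRST {print, read}; in J->R R R J (occurrence 3), R is followed by J with FIRST {print, read}; in R->read S R, the suffix after R is empty (adds nothing new). Thus FOLLOW(R) = {print, read}.
FOLLOW(S): in J->S print, S is followed by print with FIRST {print}; in R->read S R, S is followed by R with FIRST {λ, read}; in R->read S R, the suffix after S is nullable, so FOLLOW(S) ⊇ FOLLOW(R) = {print, read}. Thus FOLLOW(S) = {$, print, read}.

{$, print, read}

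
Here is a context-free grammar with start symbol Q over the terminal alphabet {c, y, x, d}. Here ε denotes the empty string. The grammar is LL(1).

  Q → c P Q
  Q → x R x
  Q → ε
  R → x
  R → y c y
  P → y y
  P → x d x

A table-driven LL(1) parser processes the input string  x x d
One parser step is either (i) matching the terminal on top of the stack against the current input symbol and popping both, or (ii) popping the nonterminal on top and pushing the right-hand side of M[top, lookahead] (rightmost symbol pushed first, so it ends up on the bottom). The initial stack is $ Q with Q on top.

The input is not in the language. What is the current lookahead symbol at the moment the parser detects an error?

     Stack    Input    Action
  1  $ Q      x x d $  expand Q → x R x
  2  $ x R x  x x d $  match x
  3  $ x R    x d $    expand R → x
  4  $ x x    x d $    match x
  5  $ x      d $      error: top is terminal x but lookahead is d

d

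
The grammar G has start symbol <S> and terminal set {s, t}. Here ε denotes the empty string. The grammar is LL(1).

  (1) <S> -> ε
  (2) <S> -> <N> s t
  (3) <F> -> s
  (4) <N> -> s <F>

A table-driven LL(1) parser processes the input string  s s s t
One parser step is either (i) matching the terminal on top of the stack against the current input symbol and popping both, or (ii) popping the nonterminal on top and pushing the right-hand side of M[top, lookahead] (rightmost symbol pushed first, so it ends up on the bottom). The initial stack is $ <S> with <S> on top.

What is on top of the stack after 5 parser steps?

s

step 1: stack=$ <S>  input=s s s t $  — expand <S> -> <N> s t
step 2: stack=$ t s <N>  input=s s s t $  — expand <N> -> s <F>
step 3: stack=$ t s <F> s  input=s s s t $  — match s
step 4: stack=$ t s <F>  input=s s t $  — expand <F> -> s
step 5: stack=$ t s s  input=s s t $  — match s
Stack after step 5: $ t s (top = s).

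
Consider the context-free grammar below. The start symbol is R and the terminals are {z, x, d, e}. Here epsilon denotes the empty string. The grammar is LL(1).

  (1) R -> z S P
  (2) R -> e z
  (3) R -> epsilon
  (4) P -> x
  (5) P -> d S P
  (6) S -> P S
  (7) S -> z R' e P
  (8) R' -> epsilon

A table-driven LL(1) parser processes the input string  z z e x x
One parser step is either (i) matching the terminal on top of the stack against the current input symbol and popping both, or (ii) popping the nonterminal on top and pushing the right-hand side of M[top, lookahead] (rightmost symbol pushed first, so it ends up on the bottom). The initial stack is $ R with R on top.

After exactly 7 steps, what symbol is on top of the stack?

step 1: stack=$ R  input=z z e x x $  — expand R -> z S P
step 2: stack=$ P S z  input=z z e x x $  — match z
step 3: stack=$ P S  input=z e x x $  — expand S -> z R' e P
step 4: stack=$ P P e R' z  input=z e x x $  — match z
step 5: stack=$ P P e R'  input=e x x $  — expand R' -> epsilon
step 6: stack=$ P P e  input=e x x $  — match e
step 7: stack=$ P P  input=x x $  — expand P -> x
Stack after step 7: $ P x (top = x).

x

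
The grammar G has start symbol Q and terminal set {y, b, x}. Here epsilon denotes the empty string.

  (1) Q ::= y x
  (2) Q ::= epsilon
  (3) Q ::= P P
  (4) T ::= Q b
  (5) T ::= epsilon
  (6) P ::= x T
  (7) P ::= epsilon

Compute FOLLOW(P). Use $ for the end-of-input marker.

FIRST(P): from P::=x T we get {x}; from P::=epsilon we get {epsilon}. So FIRST(P) = {epsilon, x}.
FIRST(Q): from Q::=y x we get {y}; from Q::=epsilon we get {epsilon}; from Q::=P P we get {epsilon, x}. So FIRST(Q) = {epsilon, x, y}.
FIRST(T): from T::=Q b we get {b, x, y}; from T::=epsilon we get {epsilon}. So FIRST(T) = {epsilon, b, x, y}.
FOLLOW(Q) includes $ since Q is the start symbol.
FOLLOW(Q): in T::=Q b, Q is followed by b with FIRST {b}. Thus FOLLOW(Q) = {$, b}.
FOLLOW(P): in Q::=P P (occurrence 1), P is followed by P with FIRST {epsilon, x}; in Q::=P P (occurrence 1), the suffix after P is nullable, so FOLLOW(P) ⊇ FOLLOW(Q) = {$, b}; in Q::=P P (occurrence 2), the suffix after P is empty, so FOLLOW(P) ⊇ FOLLOW(Q) = {$, b}. Thus FOLLOW(P) = {$, b, x}.
FOLLOW(T): in P::=x T, the suffix after T is empty, so FOLLOW(T) ⊇ FOLLOW(P) = {$, b, x}. Thus FOLLOW(T) = {$, b, x}.

{$, b, x}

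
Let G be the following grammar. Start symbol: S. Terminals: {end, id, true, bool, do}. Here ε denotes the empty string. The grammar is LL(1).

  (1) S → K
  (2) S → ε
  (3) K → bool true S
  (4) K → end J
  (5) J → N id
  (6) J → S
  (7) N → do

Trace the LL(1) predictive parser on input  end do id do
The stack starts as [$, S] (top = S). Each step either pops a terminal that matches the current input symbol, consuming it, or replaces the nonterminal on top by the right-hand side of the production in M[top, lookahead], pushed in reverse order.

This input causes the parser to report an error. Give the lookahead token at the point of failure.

do

     Stack    Input           Action
  1  $ S      end do id do $  expand S → K
  2  $ K      end do id do $  expand K → end J
  3  $ J end  end do id do $  match end
  4  $ J      do id do $      expand J → N id
  5  $ id N   do id do $      expand N → do
  6  $ id do  do id do $      match do
  7  $ id     id do $         match id
  8  $        do $            error: stack empty but input remains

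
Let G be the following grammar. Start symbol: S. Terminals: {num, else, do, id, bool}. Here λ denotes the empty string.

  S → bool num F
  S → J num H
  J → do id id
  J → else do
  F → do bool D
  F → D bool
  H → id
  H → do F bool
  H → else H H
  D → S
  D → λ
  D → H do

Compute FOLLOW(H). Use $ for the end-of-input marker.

{$, bool, do, else, id}

FIRST(J) = {do, else}
FIRST(H) = {do, else, id}
FIRST(S) = {bool, do, else}  (via J num H)
FIRST(D) = {λ, bool, do, else, id}  (via S, H do)
FIRST(F) = {bool, do, else, id}  (via D bool)
FOLLOW(S) includes $ since S is the start symbol.
FOLLOW(J): in S→J num H, J is followed by num H with FIRST {num}. Thus FOLLOW(J) = {num}.
FOLLOW(S): in D→S, the suffix after S is empty, so FOLLOW(S) ⊇ FOLLOW(D) = {$, bool}. Thus FOLLOW(S) = {$, bool}.
FOLLOW(F): in S→bool num F, the suffix after F is empty, so FOLLOW(F) ⊇ FOLLOW(S) = {$, bool}; in H→do F bool, F is followed by bool with FIRST {bool}. Thus FOLLOW(F) = {$, bool}.
FOLLOW(H): in S→J num H, the suffix after H is empty, so FOLLOW(H) ⊇ FOLLOW(S) = {$, bool}; in H→else H H (occurrence 1), H is followed by H with FIRST {do, else, id}; in H→else H H (occurrence 2), the suffix after H is empty (adds nothing new); in D→H do, H is followed by do with FIRST {do}. Thus FOLLOW(H) = {$, bool, do, else, id}.
FOLLOW(D): in F→do bool D, the suffix after D is empty, so FOLLOW(D) ⊇ FOLLOW(F) = {$, bool}; in F→D bool, D is followed by bool with FIRST {bool}. Thus FOLLOW(D) = {$, bool}.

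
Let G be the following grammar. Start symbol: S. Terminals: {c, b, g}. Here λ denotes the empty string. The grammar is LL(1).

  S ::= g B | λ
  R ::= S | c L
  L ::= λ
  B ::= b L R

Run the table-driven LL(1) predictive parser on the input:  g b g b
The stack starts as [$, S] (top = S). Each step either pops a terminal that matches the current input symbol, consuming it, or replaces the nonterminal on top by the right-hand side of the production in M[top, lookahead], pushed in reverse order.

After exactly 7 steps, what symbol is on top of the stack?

     Stack    Input      Action
  1  $ S      g b g b $  expand S ::= g B
  2  $ B g    g b g b $  match g
  3  $ B      b g b $    expand B ::= b L R
  4  $ R L b  b g b $    match b
  5  $ R L    g b $      expand L ::= λ
  6  $ R      g b $      expand R ::= S
  7  $ S      g b $      expand S ::= g B
Stack after step 7: $ B g (top = g).

g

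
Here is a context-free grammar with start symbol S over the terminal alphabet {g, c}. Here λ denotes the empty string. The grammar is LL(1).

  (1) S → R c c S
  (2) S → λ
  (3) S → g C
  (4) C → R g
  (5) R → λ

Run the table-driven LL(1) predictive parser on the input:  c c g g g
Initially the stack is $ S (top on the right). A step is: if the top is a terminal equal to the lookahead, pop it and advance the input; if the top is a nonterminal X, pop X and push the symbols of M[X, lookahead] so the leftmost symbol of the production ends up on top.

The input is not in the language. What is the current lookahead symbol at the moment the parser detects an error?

g

step 1: stack=$ S  input=c c g g g $  — expand S → R c c S
step 2: stack=$ S c c R  input=c c g g g $  — expand R → λ
step 3: stack=$ S c c  input=c c g g g $  — match c
step 4: stack=$ S c  input=c g g g $  — match c
step 5: stack=$ S  input=g g g $  — expand S → g C
step 6: stack=$ C g  input=g g g $  — match g
step 7: stack=$ C  input=g g $  — expand C → R g
step 8: stack=$ g R  input=g g $  — expand R → λ
step 9: stack=$ g  input=g g $  — match g
step 10: stack=$  input=g $  — error: stack empty but input remains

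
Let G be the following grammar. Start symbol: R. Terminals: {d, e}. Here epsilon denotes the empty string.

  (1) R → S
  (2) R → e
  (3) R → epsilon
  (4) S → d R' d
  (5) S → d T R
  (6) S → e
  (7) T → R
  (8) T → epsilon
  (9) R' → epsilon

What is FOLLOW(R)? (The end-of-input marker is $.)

FIRST(S): from S→d R' d we get {d}; from S→d T R we get {d}; from S→e we get {e}. So FIRST(S) = {d, e}.
FIRST(R'): from R'→epsilon we get {epsilon}. So FIRST(R') = {epsilon}.
FIRST(R): from R→S we get {d, e}; from R→e we get {e}; from R→epsilon we get {epsilon}. So FIRST(R) = {epsilon, d, e}.
FIRST(T): from T→R we get {epsilon, d, e}; from T→epsilon we get {epsilon}. So FIRST(T) = {epsilon, d, e}.
FOLLOW(R) includes $ since R is the start symbol.
FOLLOW(R'): in S→d R' d, R' is followed by d with FIRST {d}. Thus FOLLOW(R') = {d}.
FOLLOW(R): in S→d T R, the suffix after R is empty, so FOLLOW(R) ⊇ FOLLOW(S) = {$, d, e}; in T→R, the suffix after R is empty, so FOLLOW(R) ⊇ FOLLOW(T) = {$, d, e}. Thus FOLLOW(R) = {$, d, e}.
FOLLOW(S): in R→S, the suffix after S is empty, so FOLLOW(S) ⊇ FOLLOW(R) = {$, d, e}. Thus FOLLOW(S) = {$, d, e}.
FOLLOW(T): in S→d T R, T is followed by R with FIRST {epsilon, d, e}; in S→d T R, the suffix after T is nullable, so FOLLOW(T) ⊇ FOLLOW(S) = {$, d, e}. Thus FOLLOW(T) = {$, d, e}.

{$, d, e}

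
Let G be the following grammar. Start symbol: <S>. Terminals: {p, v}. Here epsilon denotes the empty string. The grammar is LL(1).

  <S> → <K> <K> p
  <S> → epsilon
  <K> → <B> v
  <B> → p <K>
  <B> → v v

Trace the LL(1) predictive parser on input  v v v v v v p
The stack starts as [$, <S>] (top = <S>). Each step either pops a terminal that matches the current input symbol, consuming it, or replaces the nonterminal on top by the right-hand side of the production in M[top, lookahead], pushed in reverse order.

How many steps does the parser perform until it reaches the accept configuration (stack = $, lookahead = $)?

12

step 1: stack=$ <S>  input=v v v v v v p $  — expand <S> → <K> <K> p
step 2: stack=$ p <K> <K>  input=v v v v v v p $  — expand <K> → <B> v
step 3: stack=$ p <K> v <B>  input=v v v v v v p $  — expand <B> → v v
step 4: stack=$ p <K> v v v  input=v v v v v v p $  — match v
step 5: stack=$ p <K> v v  input=v v v v v p $  — match v
step 6: stack=$ p <K> v  input=v v v v p $  — match v
step 7: stack=$ p <K>  input=v v v p $  — expand <K> → <B> v
step 8: stack=$ p v <B>  input=v v v p $  — expand <B> → v v
step 9: stack=$ p v v v  input=v v v p $  — match v
step 10: stack=$ p v v  input=v v p $  — match v
step 11: stack=$ p v  input=v p $  — match v
step 12: stack=$ p  input=p $  — match p
Accept reached after 12 steps.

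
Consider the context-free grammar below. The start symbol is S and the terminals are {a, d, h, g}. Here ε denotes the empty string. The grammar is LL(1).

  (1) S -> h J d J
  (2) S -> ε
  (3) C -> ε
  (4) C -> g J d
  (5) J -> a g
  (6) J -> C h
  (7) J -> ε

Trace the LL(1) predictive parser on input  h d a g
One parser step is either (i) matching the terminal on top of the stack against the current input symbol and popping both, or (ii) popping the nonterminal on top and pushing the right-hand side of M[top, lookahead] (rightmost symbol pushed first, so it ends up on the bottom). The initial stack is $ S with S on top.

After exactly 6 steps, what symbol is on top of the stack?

     Stack      Input      Action
  1  $ S        h d a g $  expand S -> h J d J
  2  $ J d J h  h d a g $  match h
  3  $ J d J    d a g $    expand J -> ε
  4  $ J d      d a g $    match d
  5  $ J        a g $      expand J -> a g
  6  $ g a      a g $      match a
Stack after step 6: $ g (top = g).

g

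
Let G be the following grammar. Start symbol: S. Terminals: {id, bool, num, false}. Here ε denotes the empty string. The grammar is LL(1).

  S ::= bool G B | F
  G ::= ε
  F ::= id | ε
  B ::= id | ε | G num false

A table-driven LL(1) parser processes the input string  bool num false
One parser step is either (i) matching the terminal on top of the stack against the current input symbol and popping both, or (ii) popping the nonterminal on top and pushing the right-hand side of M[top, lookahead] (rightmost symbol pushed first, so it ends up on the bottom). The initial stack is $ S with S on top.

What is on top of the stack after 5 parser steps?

num

step 1: stack=$ S  input=bool num false $  — expand S ::= bool G B
step 2: stack=$ B G bool  input=bool num false $  — match bool
step 3: stack=$ B G  input=num false $  — expand G ::= ε
step 4: stack=$ B  input=num false $  — expand B ::= G num false
step 5: stack=$ false num G  input=num false $  — expand G ::= ε
Stack after step 5: $ false num (top = num).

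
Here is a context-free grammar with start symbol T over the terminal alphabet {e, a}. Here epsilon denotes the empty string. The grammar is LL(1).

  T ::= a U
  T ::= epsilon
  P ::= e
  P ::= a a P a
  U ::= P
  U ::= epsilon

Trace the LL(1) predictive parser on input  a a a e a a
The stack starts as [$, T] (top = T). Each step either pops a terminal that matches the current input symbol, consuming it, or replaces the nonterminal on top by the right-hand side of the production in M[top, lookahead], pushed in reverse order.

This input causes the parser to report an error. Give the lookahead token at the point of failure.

step 1: stack=$ T  input=a a a e a a $  — expand T ::= a U
step 2: stack=$ U a  input=a a a e a a $  — match a
step 3: stack=$ U  input=a a e a a $  — expand U ::= P
step 4: stack=$ P  input=a a e a a $  — expand P ::= a a P a
step 5: stack=$ a P a a  input=a a e a a $  — match a
step 6: stack=$ a P a  input=a e a a $  — match a
step 7: stack=$ a P  input=e a a $  — expand P ::= e
step 8: stack=$ a e  input=e a a $  — match e
step 9: stack=$ a  input=a a $  — match a
step 10: stack=$  input=a $  — error: stack empty but input remains

a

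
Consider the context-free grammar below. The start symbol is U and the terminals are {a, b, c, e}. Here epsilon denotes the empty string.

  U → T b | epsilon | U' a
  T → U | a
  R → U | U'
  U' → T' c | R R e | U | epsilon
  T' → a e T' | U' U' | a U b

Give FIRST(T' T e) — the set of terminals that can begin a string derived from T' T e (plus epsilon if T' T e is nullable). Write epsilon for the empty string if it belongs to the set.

FIRST(U) = {epsilon, a, b, c, e}  (via T b, U' a)
FIRST(T) = {epsilon, a, b, c, e}  (via U)
FIRST(R) = {epsilon, a, b, c, e}  (via U, U')
FIRST(U') = {epsilon, a, b, c, e}  (via T' c, R R e, U)
FIRST(T') = {epsilon, a, b, c, e}  (via U' U')
FIRST(T' T e): take FIRST of each symbol in turn, carrying on past any symbol whose FIRST contains epsilon; result {a, b, c, e}.

{a, b, c, e}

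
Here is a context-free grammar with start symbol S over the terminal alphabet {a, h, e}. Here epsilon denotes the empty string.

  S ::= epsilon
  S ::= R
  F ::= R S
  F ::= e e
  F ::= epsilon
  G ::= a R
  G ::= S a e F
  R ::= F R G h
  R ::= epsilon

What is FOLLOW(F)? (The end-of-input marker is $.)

{a, e, h}

FIRST(S): from S::=epsilon we get {epsilon}; from S::=R we get {epsilon, a, e}. So FIRST(S) = {epsilon, a, e}.
FIRST(G): from G::=a R we get {a}; from G::=S a e F we get {a, e}. So FIRST(G) = {a, e}.
FIRST(F): from F::=R S we get {epsilon, a, e}; from F::=e e we get {e}; from F::=epsilon we get {epsilon}. So FIRST(F) = {epsilon, a, e}.
FIRST(R): from R::=F R G h we get {a, e}; from R::=epsilon we get {epsilon}. So FIRST(R) = {epsilon, a, e}.
FOLLOW(S) includes $ since S is the start symbol.
FOLLOW(G): in R::=F R G h, G is followed by h with FIRST {h}. Thus FOLLOW(G) = {h}.
FOLLOW(F): in G::=S a e F, the suffix after F is empty, so FOLLOW(F) ⊇ FOLLOW(G) = {h}; in R::=F R G h, F is followed by R G h with FIRST {a, e}. Thus FOLLOW(F) = {a, e, h}.
FOLLOW(S): in F::=R S, the suffix after S is empty, so FOLLOW(S) ⊇ FOLLOW(F) = {a, e, h}; in G::=S a e F, S is followed by a e F with FIRST {a}. Thus FOLLOW(S) = {$, a, e, h}.
FOLLOW(R): in S::=R, the suffix after R is empty, so FOLLOW(R) ⊇ FOLLOW(S) = {$, a, e, h}; in F::=R S, R is followed by S with FIRST {epsilon, a, e}; in F::=R S, the suffix after R is nullable, so FOLLOW(R) ⊇ FOLLOW(F) = {a, e, h}; in G::=a R, the suffix after R is empty, so FOLLOW(R) ⊇ FOLLOW(G) = {h}; in R::=F R G h, R is followed by G h with FIRST {a, e}. Thus FOLLOW(R) = {$, a, e, h}.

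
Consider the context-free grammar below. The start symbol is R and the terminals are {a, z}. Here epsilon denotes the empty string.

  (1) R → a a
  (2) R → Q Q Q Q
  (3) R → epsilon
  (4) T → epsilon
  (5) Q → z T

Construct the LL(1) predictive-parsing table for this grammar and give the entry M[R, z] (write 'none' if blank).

FIRST(T) = {epsilon}
FIRST(Q) = {z}
FIRST(R) = {epsilon, a, z}  (via Q Q Q Q)
FOLLOW(R) includes $ since R is the start symbol.
FOLLOW(R): R appears on no right-hand side. Thus FOLLOW(R) = {$}.
For R → a a: FIRST(a a) = {a}, so it goes in M[R, t] for t ∈ {a}.
For R → Q Q Q Q: FIRST(Q Q Q Q) = {z}, so it goes in M[R, t] for t ∈ {z}.
For R → epsilon: FIRST(epsilon) = {epsilon}, so it goes in M[R, t] for t ∈ {}; since epsilon ∈ FIRST, also for every t ∈ FOLLOW(R) = {$}.

R → Q Q Q Q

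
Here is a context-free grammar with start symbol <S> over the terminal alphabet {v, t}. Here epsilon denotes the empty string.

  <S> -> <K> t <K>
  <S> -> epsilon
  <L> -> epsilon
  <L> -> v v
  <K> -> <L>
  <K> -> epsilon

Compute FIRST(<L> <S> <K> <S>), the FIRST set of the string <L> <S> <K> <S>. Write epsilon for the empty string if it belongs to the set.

{epsilon, t, v}

FIRST(<L>): from <L>->epsilon we get {epsilon}; from <L>->v v we get {v}. So FIRST(<L>) = {epsilon, v}.
FIRST(<K>): from <K>-><L> we get {epsilon, v}; from <K>->epsilon we get {epsilon}. So FIRST(<K>) = {epsilon, v}.
FIRST(<S>): from <S>-><K> t <K> we get {t, v}; from <S>->epsilon we get {epsilon}. So FIRST(<S>) = {epsilon, t, v}.
FIRST(<L> <S> <K> <S>): take FIRST of each symbol in turn, carrying on past any symbol whose FIRST contains epsilon; result {epsilon, t, v}.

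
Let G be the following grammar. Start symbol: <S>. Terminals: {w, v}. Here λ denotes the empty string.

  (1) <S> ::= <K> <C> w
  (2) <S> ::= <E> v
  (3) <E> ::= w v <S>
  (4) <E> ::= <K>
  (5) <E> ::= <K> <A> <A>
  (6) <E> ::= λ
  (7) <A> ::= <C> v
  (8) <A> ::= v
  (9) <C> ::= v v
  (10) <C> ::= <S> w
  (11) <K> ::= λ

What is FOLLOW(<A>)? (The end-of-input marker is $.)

FIRST(<K>): from <K>::=λ we get {λ}. So FIRST(<K>) = {λ}.
FIRST(<S>): from <S>::=<K> <C> w we get {v, w}; from <S>::=<E> v we get {v, w}. So FIRST(<S>) = {v, w}.
FIRST(<C>): from <C>::=v v we get {v}; from <C>::=<S> w we get {v, w}. So FIRST(<C>) = {v, w}.
FIRST(<A>): from <A>::=<C> v we get {v, w}; from <A>::=v we get {v}. So FIRST(<A>) = {v, w}.
FIRST(<E>): from <E>::=w v <S> we get {w}; from <E>::=<K> we get {λ}; from <E>::=<K> <A> <A> we get {v, w}; from <E>::=λ we get {λ}. So FIRST(<E>) = {λ, v, w}.
FOLLOW(<S>) includes $ since <S> is the start symbol.
FOLLOW(<E>): in <S>::=<E> v, <E> is followed by v with FIRST {v}. Thus FOLLOW(<E>) = {v}.
FOLLOW(<S>): in <E>::=w v <S>, the suffix after <S> is empty, so FOLLOW(<S>) ⊇ FOLLOW(<E>) = {v}; in <C>::=<S> w, <S> is followed by w with FIRST {w}. Thus FOLLOW(<S>) = {$, v, w}.
FOLLOW(<A>): in <E>::=<K> <A> <A> (occurrence 1), <A> is followed by <A> with FIRST {v, w}; in <E>::=<K> <A> <A> (occurrence 2), the suffix after <A> is empty, so FOLLOW(<A>) ⊇ FOLLOW(<E>) = {v}. Thus FOLLOW(<A>) = {v, w}.
FOLLOW(<C>): in <S>::=<K> <C> w, <C> is followed by w with FIRST {w}; in <A>::=<C> v, <C> is followed by v with FIRST {v}. Thus FOLLOW(<C>) = {v, w}.
FOLLOW(<K>): in <S>::=<K> <C> w, <K> is followed by <C> w with FIRST {v, w}; in <E>::=<K>, the suffix after <K> is empty, so FOLLOW(<K>) ⊇ FOLLOW(<E>) = {v}; in <E>::=<K> <A> <A>, <K> is followed by <A> <A> with FIRST {v, w}. Thus FOLLOW(<K>) = {v, w}.

{v, w}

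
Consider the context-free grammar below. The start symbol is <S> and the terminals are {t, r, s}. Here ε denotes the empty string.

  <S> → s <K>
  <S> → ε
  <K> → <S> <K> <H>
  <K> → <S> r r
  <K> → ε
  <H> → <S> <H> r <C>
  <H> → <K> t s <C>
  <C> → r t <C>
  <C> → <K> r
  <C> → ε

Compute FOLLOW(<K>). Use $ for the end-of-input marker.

FIRST(<S>) = {ε, s}
FIRST(<K>) = {ε, r, s, t}  (via <S> <K> <H>, <S> r r)
FIRST(<H>) = {r, s, t}  (via <S> <H> r <C>, <K> t s <C>)
FIRST(<C>) = {ε, r, s, t}  (via <K> r)
FOLLOW(<S>) includes $ since <S> is the start symbol.
FOLLOW(<S>): in <K>→<S> <K> <H>, <S> is followed by <K> <H> with FIRST {r, s, t}; in <K>→<S> r r, <S> is followed by r r with FIRST {r}; in <H>→<S> <H> r <C>, <S> is followed by <H> r <C> with FIRST {r, s, t}. Thus FOLLOW(<S>) = {$, r, s, t}.
FOLLOW(<K>): in <S>→s <K>, the suffix after <K> is empty, so FOLLOW(<K>) ⊇ FOLLOW(<S>) = {$, r, s, t}; in <K>→<S> <K> <H>, <K> is followed by <H> with FIRST {r, s, t}; in <H>→<K> t s <C>, <K> is followed by t s <C> with FIRST {t}; in <C>→<K> r, <K> is followed by r with FIRST {r}. Thus FOLLOW(<K>) = {$, r, s, t}.
FOLLOW(<H>): in <K>→<S> <K> <H>, the suffix after <H> is empty, so FOLLOW(<H>) ⊇ FOLLOW(<K>) = {$, r, s, t}; in <H>→<S> <H> r <C>, <H> is followed by r <C> with FIRST {r}. Thus FOLLOW(<H>) = {$, r, s, t}.
FOLLOW(<C>): in <H>→<S> <H> r <C>, the suffix after <C> is empty, so FOLLOW(<C>) ⊇ FOLLOW(<H>) = {$, r, s, t}; in <H>→<K> t s <C>, the suffix after <C> is empty, so FOLLOW(<C>) ⊇ FOLLOW(<H>) = {$, r, s, t}; in <C>→r t <C>, the suffix after <C> is empty (adds nothing new). Thus FOLLOW(<C>) = {$, r, s, t}.

{$, r, s, t}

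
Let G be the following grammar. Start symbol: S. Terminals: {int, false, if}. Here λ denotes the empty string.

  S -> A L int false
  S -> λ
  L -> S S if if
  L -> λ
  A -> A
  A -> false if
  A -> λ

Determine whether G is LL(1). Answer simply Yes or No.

FIRST(S) = {λ, false, if, int}
FIRST(L) = {λ, false, if, int}
FIRST(A) = {λ, false}
FOLLOW(S) = {$, false, if, int}
FOLLOW(L) = {int}
FOLLOW(A) = {false, if, int}
Cell M[A, false] receives both A -> A and A -> false if and A -> λ — the grammar is not LL(1).

No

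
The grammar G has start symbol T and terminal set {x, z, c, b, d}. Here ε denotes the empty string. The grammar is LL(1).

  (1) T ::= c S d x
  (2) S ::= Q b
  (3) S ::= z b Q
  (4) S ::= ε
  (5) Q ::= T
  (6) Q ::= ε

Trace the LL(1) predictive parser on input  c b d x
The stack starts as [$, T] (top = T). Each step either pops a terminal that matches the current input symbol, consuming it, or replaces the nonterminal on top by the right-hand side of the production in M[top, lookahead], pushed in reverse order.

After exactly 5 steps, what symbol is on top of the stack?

d

     Stack      Input      Action
  1  $ T        c b d x $  expand T ::= c S d x
  2  $ x d S c  c b d x $  match c
  3  $ x d S    b d x $    expand S ::= Q b
  4  $ x d b Q  b d x $    expand Q ::= ε
  5  $ x d b    b d x $    match b
Stack after step 5: $ x d (top = d).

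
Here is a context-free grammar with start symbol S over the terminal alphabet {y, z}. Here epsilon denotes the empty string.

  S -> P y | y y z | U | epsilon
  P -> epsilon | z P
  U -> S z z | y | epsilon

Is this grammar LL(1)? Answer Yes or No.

No

FIRST(S) = {epsilon, y, z}
FIRST(P) = {epsilon, z}
FIRST(U) = {epsilon, y, z}
FOLLOW(S) = {$, z}
FOLLOW(P) = {y}
FOLLOW(U) = {$, z}
Cell M[S, $] receives both S -> U and S -> epsilon — the grammar is not LL(1).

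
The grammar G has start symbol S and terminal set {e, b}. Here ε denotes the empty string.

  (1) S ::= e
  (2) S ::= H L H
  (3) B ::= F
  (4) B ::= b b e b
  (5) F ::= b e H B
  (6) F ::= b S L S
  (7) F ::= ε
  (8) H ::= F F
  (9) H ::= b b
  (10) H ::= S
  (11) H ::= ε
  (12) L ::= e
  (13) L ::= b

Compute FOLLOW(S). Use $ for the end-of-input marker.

{$, b, e}

FIRST(F): from F::=b e H B we get {b}; from F::=b S L S we get {b}; from F::=ε we get {ε}. So FIRST(F) = {ε, b}.
FIRST(L): from L::=e we get {e}; from L::=b we get {b}. So FIRST(L) = {b, e}.
FIRST(B): from B::=F we get {ε, b}; from B::=b b e b we get {b}. So FIRST(B) = {ε, b}.
FIRST(S): from S::=e we get {e}; from S::=H L H we get {b, e}. So FIRST(S) = {b, e}.
FIRST(H): from H::=F F we get {ε, b}; from H::=b b we get {b}; from H::=S we get {b, e}; from H::=ε we get {ε}. So FIRST(H) = {ε, b, e}.
FOLLOW(S) includes $ since S is the start symbol.
FOLLOW(S): in F::=b S L S (occurrence 1), S is followed by L S with FIRST {b, e}; in F::=b S L S (occurrence 2), the suffix after S is empty, so FOLLOW(S) ⊇ FOLLOW(F) = {$, b, e}; in H::=S, the suffix after S is empty, so FOLLOW(S) ⊇ FOLLOW(H) = {$, b, e}. Thus FOLLOW(S) = {$, b, e}.
FOLLOW(L): in S::=H L H, L is followed by H with FIRST {ε, b, e}; in S::=H L H, the suffix after L is nullable, so FOLLOW(L) ⊇ FOLLOW(S) = {$, b, e}; in F::=b S L S, L is followed by S with FIRST {b, e}. Thus FOLLOW(L) = {$, b, e}.
FOLLOW(B): in F::=b e H B, the suffix after B is empty, so FOLLOW(B) ⊇ FOLLOW(F) = {$, b, e}. Thus FOLLOW(B) = {$, b, e}.
FOLLOW(F): in B::=F, the suffix after F is empty, so FOLLOW(F) ⊇ FOLLOW(B) = {$, b, e}; in H::=F F (occurrence 1), F is followed by F with FIRST {ε, b}; in H::=F F (occurrence 1), the suffix after F is nullable, so FOLLOW(F) ⊇ FOLLOW(H) = {$, b, e}; in H::=F F (occurrence 2), the suffix after F is empty, so FOLLOW(F) ⊇ FOLLOW(H) = {$, b, e}. Thus FOLLOW(F) = {$, b, e}.
FOLLOW(H): in S::=H L H (occurrence 1), H is followed by L H with FIRST {b, e}; in S::=H L H (occurrence 2), the suffix after H is empty, so FOLLOW(H) ⊇ FOLLOW(S) = {$, b, e}; in F::=b e H B, H is followed by B with FIRST {ε, b}; in F::=b e H B, the suffix after H is nullable, so FOLLOW(H) ⊇ FOLLOW(F) = {$, b, e}. Thus FOLLOW(H) = {$, b, e}.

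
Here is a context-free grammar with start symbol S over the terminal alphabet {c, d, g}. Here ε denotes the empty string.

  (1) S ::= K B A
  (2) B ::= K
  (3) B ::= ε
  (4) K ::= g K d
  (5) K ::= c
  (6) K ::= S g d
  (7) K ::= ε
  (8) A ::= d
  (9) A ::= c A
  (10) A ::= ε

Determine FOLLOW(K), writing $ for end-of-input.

FIRST(A) = {ε, c, d}
FIRST(S) = {ε, c, d, g}  (via K B A)
FIRST(K) = {ε, c, d, g}  (via S g d)
FIRST(B) = {ε, c, d, g}  (via K)
FOLLOW(S) includes $ since S is the start symbol.
FOLLOW(S): in K::=S g d, S is followed by g d with FIRST {g}. Thus FOLLOW(S) = {$, g}.
FOLLOW(B): in S::=K B A, B is followed by A with FIRST {ε, c, d}; in S::=K B A, the suffix after B is nullable, so FOLLOW(B) ⊇ FOLLOW(S) = {$, g}. Thus FOLLOW(B) = {$, c, d, g}.
FOLLOW(K): in S::=K B A, K is followed by B A with FIRST {ε, c, d, g}; in S::=K B A, the suffix after K is nullable, so FOLLOW(K) ⊇ FOLLOW(S) = {$, g}; in B::=K, the suffix after K is empty, so FOLLOW(K) ⊇ FOLLOW(B) = {$, c, d, g}; in K::=g K d, K is followed by d with FIRST {d}. Thus FOLLOW(K) = {$, c, d, g}.
FOLLOW(A): in S::=K B A, the suffix after A is empty, so FOLLOW(A) ⊇ FOLLOW(S) = {$, g}; in A::=c A, the suffix after A is empty (adds nothing new). Thus FOLLOW(A) = {$, g}.

{$, c, d, g}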